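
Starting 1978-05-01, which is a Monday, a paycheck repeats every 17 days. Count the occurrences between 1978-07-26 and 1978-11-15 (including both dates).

6

Occurrences land 17·i days after 1978-05-01 for i = 0, 1, 2, …
1978-07-26 is 86 days after the start; 86 ÷ 17 = 5 remainder 1; since the remainder is 1, round up to i = 6. First occurrence in the window: #7 on 1978-08-11 (6×17 = 102 days in).
1978-11-15 is 198 days after the start; 198 ÷ 17 = 11 remainder 11. Last occurrence in the window: #12 on 1978-11-04.
Occurrences #7 through #12: 6 in total.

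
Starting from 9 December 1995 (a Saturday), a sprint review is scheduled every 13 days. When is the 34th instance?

10 February 1997

The 34th occurrence is 33 intervals after the first: 33 × 13 = 429 days after 9 December 1995.
December has 31 days — 22 days to the end of December leaves 407.
1996 has 366 days (41 left).
January has 31 days (10 left).
10 days into February → 10 February 1997.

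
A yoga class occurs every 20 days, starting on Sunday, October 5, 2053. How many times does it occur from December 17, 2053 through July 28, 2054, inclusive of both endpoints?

Occurrences land 20·i days after October 5, 2053 for i = 0, 1, 2, …
December 17, 2053 is 73 days after the start; 73 ÷ 20 = 3 remainder 13; since the remainder is 13, round up to i = 4. First occurrence in the window: #5 on December 24, 2053 (4×20 = 80 days in).
July 28, 2054 is 296 days after the start; 296 ÷ 20 = 14 remainder 16. Last occurrence in the window: #15 on July 12, 2054.
Occurrences #5 through #15: 11 in total.

11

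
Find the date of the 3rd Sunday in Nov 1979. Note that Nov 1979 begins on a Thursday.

Nov 18, 1979

Nov 1979 begins on a Thursday, so the first Sunday is Nov 4 (3 days later).
The 3rd Sunday is 2 weeks later: 4 + 14 = 18.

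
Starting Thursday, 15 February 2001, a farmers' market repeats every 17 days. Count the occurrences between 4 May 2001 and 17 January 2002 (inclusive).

15

Occurrences land 17·i days after 15 February 2001 for i = 0, 1, 2, …
4 May 2001 is 78 days after the start; 78 ÷ 17 = 4 remainder 10; since the remainder is 10, round up to i = 5. First occurrence in the window: #6 on 11 May 2001 (5×17 = 85 days in).
17 January 2002 is 336 days after the start; 336 ÷ 17 = 19 remainder 13. Last occurrence in the window: #20 on 4 January 2002.
Occurrences #6 through #20: 15 in total.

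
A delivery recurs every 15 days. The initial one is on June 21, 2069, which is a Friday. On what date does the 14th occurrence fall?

The 14th occurrence is 13 intervals after the first: 13 × 15 = 195 days after June 21, 2069.
June has 30 days — 9 days to the end of June leaves 186.
July has 31 days (155 left).
August has 31 days (124 left).
September has 30 days (94 left).
October has 31 days (63 left).
November has 30 days (33 left).
December has 31 days (2 left).
2 days into January → January 2, 2070.

January 2, 2070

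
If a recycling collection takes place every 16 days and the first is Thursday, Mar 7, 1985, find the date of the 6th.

The 6th occurrence is 5 intervals after the first: 5 × 16 = 80 days after Mar 7, 1985.
Mar has 31 days — 24 days to the end of Mar leaves 56.
Apr has 30 days (26 left).
26 days into May → May 26, 1985.

May 26, 1985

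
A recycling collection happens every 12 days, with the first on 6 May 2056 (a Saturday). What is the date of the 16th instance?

The 16th occurrence is 15 intervals after the first: 15 × 12 = 180 days after 6 May 2056.
May has 31 days — 25 days to the end of May leaves 155.
June has 30 days (125 left).
July has 31 days (94 left).
August has 31 days (63 left).
September has 30 days (33 left).
October has 31 days (2 left).
2 days into November → 2 November 2056.

2 November 2056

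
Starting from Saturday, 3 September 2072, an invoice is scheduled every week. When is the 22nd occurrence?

The 22nd occurrence is 21 intervals after the first: 21 × 7 = 147 days after 3 September 2072.
September has 30 days — 27 days to the end of September leaves 120.
October has 31 days (89 left).
November has 30 days (59 left).
December has 31 days (28 left).
28 days into January → 28 January 2073.

28 January 2073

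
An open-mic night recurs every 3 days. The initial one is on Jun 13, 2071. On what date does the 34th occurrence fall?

Sep 20, 2071

The 34th occurrence is 33 intervals after the first: 33 × 3 = 99 days after Jun 13, 2071.
Jun has 30 days — 17 days to the end of Jun leaves 82.
Jul has 31 days (51 left).
Aug has 31 days (20 left).
20 days into Sep → Sep 20, 2071.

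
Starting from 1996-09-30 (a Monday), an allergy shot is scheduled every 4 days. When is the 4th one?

The 4th occurrence is 3 intervals after the first: 3 × 4 = 12 days after 1996-09-30.
September has 30 days — 0 days to the end of September leaves 12.
12 days into October → 1996-10-12.

1996-10-12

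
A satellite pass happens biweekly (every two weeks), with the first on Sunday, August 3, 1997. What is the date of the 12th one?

The 12th occurrence is 11 intervals after the first: 11 × 14 = 154 days after August 3, 1997.
August has 31 days — 28 days to the end of August leaves 126.
September has 30 days (96 left).
October has 31 days (65 left).
November has 30 days (35 left).
December has 31 days (4 left).
4 days into January → January 4, 1998.

January 4, 1998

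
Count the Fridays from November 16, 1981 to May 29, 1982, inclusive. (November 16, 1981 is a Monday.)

November 16, 1981 is a Monday; the first Friday on or after it is November 20, 1981 (4 days later).
From November 20, 1981 to May 29, 1982: 10 + 31 + 31 + 28 + 31 + 30 + 29 = 190 days (rest of November, December, January, February, March, April, May).
190 ÷ 7 = 27 full weeks with remainder 1, so 27 more Fridays after the first → 28.

28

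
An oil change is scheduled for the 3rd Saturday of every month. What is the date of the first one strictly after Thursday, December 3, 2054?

December 19, 2054

December 2054 starts on a Tuesday; its first Saturday is the 5th, so the 3rd Saturday is the 19th — December 19, 2054.
December 19, 2054 is after December 3, 2054, so that is the next one.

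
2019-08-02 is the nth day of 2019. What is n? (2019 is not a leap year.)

Days in months before August: 31 + 28 + 31 + 30 + 31 + 30 + 31 = 212.
Plus 2 days into August → day 214.

214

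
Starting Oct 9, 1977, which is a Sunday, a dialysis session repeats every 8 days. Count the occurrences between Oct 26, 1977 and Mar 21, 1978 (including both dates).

18

Occurrences land 8·i days after Oct 9, 1977 for i = 0, 1, 2, …
Oct 26, 1977 is 17 days after the start; 17 ÷ 8 = 2 remainder 1; since the remainder is 1, round up to i = 3. First occurrence in the window: #4 on Nov 2, 1977 (3×8 = 24 days in).
Mar 21, 1978 is 163 days after the start; 163 ÷ 8 = 20 remainder 3. Last occurrence in the window: #21 on Mar 18, 1978.
Occurrences #4 through #21: 18 in total.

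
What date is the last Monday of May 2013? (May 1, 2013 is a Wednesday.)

May 27, 2013

May 2013 begins on a Wednesday, so the first Monday is May 6 (5 days later).
May 2013 has 31 days. Adding weeks: 6, 13, 20, 27 — the last one ≤ 31 is the 27th.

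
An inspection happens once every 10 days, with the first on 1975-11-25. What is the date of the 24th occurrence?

1976-07-12

The 24th occurrence is 23 intervals after the first: 23 × 10 = 230 days after 1975-11-25.
November has 30 days — 5 days to the end of November leaves 225.
December has 31 days (194 left).
January has 31 days (163 left).
February has 29 days (134 left).
March has 31 days (103 left).
April has 30 days (73 left).
May has 31 days (42 left).
June has 30 days (12 left).
12 days into July → 1976-07-12.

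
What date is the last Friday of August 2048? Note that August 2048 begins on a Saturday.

2048-08-28

August 2048 begins on a Saturday, so the first Friday is August 7 (6 days later).
August 2048 has 31 days. Adding weeks: 7, 14, 21, 28 — the last one ≤ 31 is the 28th.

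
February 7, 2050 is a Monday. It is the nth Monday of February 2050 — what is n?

1st

Day 7 falls in week ⌈7/7⌉ of the month.
Days 1–7 hold the 1st Monday, 8–14 the 2nd, 15–21 the 3rd, 22–28 the 4th, 29–31 the 5th.
7 is in the range for the 1st.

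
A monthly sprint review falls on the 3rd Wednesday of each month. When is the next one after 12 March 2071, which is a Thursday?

March 2071 starts on a Sunday; its first Wednesday is the 4th, so the 3rd Wednesday is the 18th — 18 March 2071.
18 March 2071 is after 12 March 2071, so that is the next one.

18 March 2071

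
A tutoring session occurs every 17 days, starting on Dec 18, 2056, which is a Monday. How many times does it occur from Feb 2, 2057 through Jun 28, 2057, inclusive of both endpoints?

Occurrences land 17·i days after Dec 18, 2056 for i = 0, 1, 2, …
Feb 2, 2057 is 46 days after the start; 46 ÷ 17 = 2 remainder 12; since the remainder is 12, round up to i = 3. First occurrence in the window: #4 on Feb 7, 2057 (3×17 = 51 days in).
Jun 28, 2057 is 192 days after the start; 192 ÷ 17 = 11 remainder 5. Last occurrence in the window: #12 on Jun 23, 2057.
Occurrences #4 through #12: 9 in total.

9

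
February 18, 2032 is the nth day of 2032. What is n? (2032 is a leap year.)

Days in months before February: 31 = 31.
Plus 18 days into February → day 49.

49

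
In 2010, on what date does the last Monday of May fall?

The first Monday of May 2010 is May 3.
May 2010 has 31 days. Adding weeks: 3, 10, 17, 24, 31 — the last one ≤ 31 is the 31st.

2010-05-31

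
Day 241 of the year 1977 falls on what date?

January has 31 days (241 − 31 = 210 remain).
February has 28 days (210 − 28 = 182 remain).
March has 31 days (182 − 31 = 151 remain).
April has 30 days (151 − 30 = 121 remain).
May has 31 days (121 − 31 = 90 remain).
June has 30 days (90 − 30 = 60 remain).
July has 31 days (60 − 31 = 29 remain).
29 into August → August 29.

29 August 1977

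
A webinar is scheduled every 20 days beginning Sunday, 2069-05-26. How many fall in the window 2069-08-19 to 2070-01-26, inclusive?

8

Occurrences land 20·i days after 2069-05-26 for i = 0, 1, 2, …
2069-08-19 is 85 days after the start; 85 ÷ 20 = 4 remainder 5; since the remainder is 5, round up to i = 5. First occurrence in the window: #6 on 2069-09-03 (5×20 = 100 days in).
2070-01-26 is 245 days after the start; 245 ÷ 20 = 12 remainder 5. Last occurrence in the window: #13 on 2070-01-21.
Occurrences #6 through #13: 8 in total.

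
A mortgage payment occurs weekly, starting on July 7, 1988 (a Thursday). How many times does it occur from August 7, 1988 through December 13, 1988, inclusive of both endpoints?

Occurrences land 7·i days after July 7, 1988 for i = 0, 1, 2, …
August 7, 1988 is 31 days after the start; 31 ÷ 7 = 4 remainder 3; since the remainder is 3, round up to i = 5. First occurrence in the window: #6 on August 11, 1988 (5×7 = 35 days in).
December 13, 1988 is 159 days after the start; 159 ÷ 7 = 22 remainder 5. Last occurrence in the window: #23 on December 8, 1988.
Occurrences #6 through #23: 18 in total.

18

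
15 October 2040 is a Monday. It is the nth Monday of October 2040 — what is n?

Day 15 falls in week ⌈15/7⌉ of the month.
Days 1–7 hold the 1st Monday, 8–14 the 2nd, 15–21 the 3rd, 22–28 the 4th, 29–31 the 5th.
15 is in the range for the 3rd.

3rd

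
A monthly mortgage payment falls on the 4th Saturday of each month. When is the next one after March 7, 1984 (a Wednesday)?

March 24, 1984

March 1984 starts on a Thursday; its first Saturday is the 3rd, so the 4th Saturday is the 24th — March 24, 1984.
March 24, 1984 is after March 7, 1984, so that is the next one.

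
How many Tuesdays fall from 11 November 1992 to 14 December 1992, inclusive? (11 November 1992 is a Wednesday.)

4

11 November 1992 is a Wednesday; the first Tuesday on or after it is 17 November 1992 (6 days later).
From 17 November 1992 to 14 December 1992: 13 + 14 = 27 days (rest of November, December).
27 ÷ 7 = 3 full weeks with remainder 6, so 3 more Tuesdays after the first → 4.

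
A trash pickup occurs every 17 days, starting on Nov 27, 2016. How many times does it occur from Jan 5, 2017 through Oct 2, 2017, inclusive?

Occurrences land 17·i days after Nov 27, 2016 for i = 0, 1, 2, …
Jan 5, 2017 is 39 days after the start; 39 ÷ 17 = 2 remainder 5; since the remainder is 5, round up to i = 3. First occurrence in the window: #4 on Jan 17, 2017 (3×17 = 51 days in).
Oct 2, 2017 is 309 days after the start; 309 ÷ 17 = 18 remainder 3. Last occurrence in the window: #19 on Sep 29, 2017.
Occurrences #4 through #19: 16 in total.

16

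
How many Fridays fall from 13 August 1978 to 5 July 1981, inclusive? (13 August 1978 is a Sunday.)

151

13 August 1978 is a Sunday; the first Friday on or after it is 18 August 1978 (5 days later).
From 18 August 1978 to 5 July 1981: 135 + 365 + 366 + 186 = 1052 days (rest of 1978, 1979, 1980, to 5 July 1981 in 1981).
1052 ÷ 7 = 150 full weeks with remainder 2, so 150 more Fridays after the first → 151.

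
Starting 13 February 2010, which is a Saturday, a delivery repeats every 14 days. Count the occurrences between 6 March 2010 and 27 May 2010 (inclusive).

Occurrences land 14·i days after 13 February 2010 for i = 0, 1, 2, …
6 March 2010 is 21 days after the start; 21 ÷ 14 = 1 remainder 7; since the remainder is 7, round up to i = 2. First occurrence in the window: #3 on 13 March 2010 (2×14 = 28 days in).
27 May 2010 is 103 days after the start; 103 ÷ 14 = 7 remainder 5. Last occurrence in the window: #8 on 22 May 2010.
Occurrences #3 through #8: 6 in total.

6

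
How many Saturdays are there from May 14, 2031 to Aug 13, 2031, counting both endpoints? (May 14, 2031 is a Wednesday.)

May 14, 2031 is a Wednesday; the first Saturday on or after it is May 17, 2031 (3 days later).
From May 17, 2031 to Aug 13, 2031: 14 + 30 + 31 + 13 = 88 days (rest of May, Jun, Jul, Aug).
88 ÷ 7 = 12 full weeks with remainder 4, so 12 more Saturdays after the first → 13.

13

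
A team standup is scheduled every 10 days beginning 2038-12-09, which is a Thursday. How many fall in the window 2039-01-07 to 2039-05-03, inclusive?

12

Occurrences land 10·i days after 2038-12-09 for i = 0, 1, 2, …
2039-01-07 is 29 days after the start; 29 ÷ 10 = 2 remainder 9; since the remainder is 9, round up to i = 3. First occurrence in the window: #4 on 2039-01-08 (3×10 = 30 days in).
2039-05-03 is 145 days after the start; 145 ÷ 10 = 14 remainder 5. Last occurrence in the window: #15 on 2039-04-28.
Occurrences #4 through #15: 12 in total.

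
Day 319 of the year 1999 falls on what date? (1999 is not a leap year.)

January has 31 days (319 − 31 = 288 remain).
February has 28 days (288 − 28 = 260 remain).
March has 31 days (260 − 31 = 229 remain).
April has 30 days (229 − 30 = 199 remain).
May has 31 days (199 − 31 = 168 remain).
June has 30 days (168 − 30 = 138 remain).
July has 31 days (138 − 31 = 107 remain).
August has 31 days (107 − 31 = 76 remain).
September has 30 days (76 − 30 = 46 remain).
October has 31 days (46 − 31 = 15 remain).
15 into November → November 15.

November 15, 1999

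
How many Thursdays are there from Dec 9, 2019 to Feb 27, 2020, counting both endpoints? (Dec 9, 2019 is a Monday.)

Dec 9, 2019 is a Monday; the first Thursday on or after it is Dec 12, 2019 (3 days later).
From Dec 12, 2019 to Feb 27, 2020: 19 + 31 + 27 = 77 days (rest of Dec, Jan, Feb).
77 ÷ 7 = 11 full weeks with remainder 0, so 11 more Thursdays after the first → 12.

12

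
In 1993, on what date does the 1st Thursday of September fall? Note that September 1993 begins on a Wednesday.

September 1993 begins on a Wednesday, so the first Thursday is September 2 (1 day later).

2 September 1993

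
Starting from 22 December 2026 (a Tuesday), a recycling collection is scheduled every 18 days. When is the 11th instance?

The 11th occurrence is 10 intervals after the first: 10 × 18 = 180 days after 22 December 2026.
December has 31 days — 9 days to the end of December leaves 171.
January has 31 days (140 left).
February has 28 days (112 left).
March has 31 days (81 left).
April has 30 days (51 left).
May has 31 days (20 left).
20 days into June → 20 June 2027.

20 June 2027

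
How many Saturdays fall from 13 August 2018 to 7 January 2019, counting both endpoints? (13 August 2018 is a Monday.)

21

13 August 2018 is a Monday; the first Saturday on or after it is 18 August 2018 (5 days later).
From 18 August 2018 to 7 January 2019: 13 + 30 + 31 + 30 + 31 + 7 = 142 days (rest of August, September, October, November, December, January).
142 ÷ 7 = 20 full weeks with remainder 2, so 20 more Saturdays after the first → 21.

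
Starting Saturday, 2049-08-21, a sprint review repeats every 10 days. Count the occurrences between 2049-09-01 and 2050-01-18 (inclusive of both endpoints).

14

Occurrences land 10·i days after 2049-08-21 for i = 0, 1, 2, …
2049-09-01 is 11 days after the start; 11 ÷ 10 = 1 remainder 1; since the remainder is 1, round up to i = 2. First occurrence in the window: #3 on 2049-09-10 (2×10 = 20 days in).
2050-01-18 is 150 days after the start; 150 ÷ 10 = 15 remainder 0. Last occurrence in the window: #16 on 2050-01-18.
Occurrences #3 through #16: 14 in total.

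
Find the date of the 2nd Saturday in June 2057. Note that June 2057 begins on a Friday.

June 2057 begins on a Friday, so the first Saturday is June 2 (1 day later).
The 2nd Saturday is 1 weeks later: 2 + 7 = 9.

2057-06-09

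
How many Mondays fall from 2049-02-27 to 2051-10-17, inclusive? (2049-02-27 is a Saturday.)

2049-02-27 is a Saturday; the first Monday on or after it is 2049-03-01 (2 days later).
From 2049-03-01 to 2051-10-17: 305 + 365 + 290 = 960 days (rest of 2049, 2050, to 2051-10-17 in 2051).
960 ÷ 7 = 137 full weeks with remainder 1, so 137 more Mondays after the first → 138.

138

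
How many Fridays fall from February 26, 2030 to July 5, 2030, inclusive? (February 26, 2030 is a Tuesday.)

19

February 26, 2030 is a Tuesday; the first Friday on or after it is March 1, 2030 (3 days later).
From March 1, 2030 to July 5, 2030: 30 + 30 + 31 + 30 + 5 = 126 days (rest of March, April, May, June, July).
126 ÷ 7 = 18 full weeks with remainder 0, so 18 more Fridays after the first → 19.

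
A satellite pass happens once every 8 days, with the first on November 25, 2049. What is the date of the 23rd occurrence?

The 23rd occurrence is 22 intervals after the first: 22 × 8 = 176 days after November 25, 2049.
November has 30 days — 5 days to the end of November leaves 171.
December has 31 days (140 left).
January has 31 days (109 left).
February has 28 days (81 left).
March has 31 days (50 left).
April has 30 days (20 left).
20 days into May → May 20, 2050.

May 20, 2050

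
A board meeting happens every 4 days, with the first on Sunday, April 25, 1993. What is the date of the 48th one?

October 30, 1993

The 48th occurrence is 47 intervals after the first: 47 × 4 = 188 days after April 25, 1993.
April has 30 days — 5 days to the end of April leaves 183.
May has 31 days (152 left).
June has 30 days (122 left).
July has 31 days (91 left).
August has 31 days (60 left).
September has 30 days (30 left).
30 days into October → October 30, 1993.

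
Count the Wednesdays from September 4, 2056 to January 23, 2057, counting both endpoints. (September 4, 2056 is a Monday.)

September 4, 2056 is a Monday; the first Wednesday on or after it is September 6, 2056 (2 days later).
From September 6, 2056 to January 23, 2057: 24 + 31 + 30 + 31 + 23 = 139 days (rest of September, October, November, December, January).
139 ÷ 7 = 19 full weeks with remainder 6, so 19 more Wednesdays after the first → 20.

20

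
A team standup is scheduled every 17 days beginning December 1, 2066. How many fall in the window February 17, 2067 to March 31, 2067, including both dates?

Occurrences land 17·i days after December 1, 2066 for i = 0, 1, 2, …
February 17, 2067 is 78 days after the start; 78 ÷ 17 = 4 remainder 10; since the remainder is 10, round up to i = 5. First occurrence in the window: #6 on February 24, 2067 (5×17 = 85 days in).
March 31, 2067 is 120 days after the start; 120 ÷ 17 = 7 remainder 1. Last occurrence in the window: #8 on March 30, 2067.
Occurrences #6 through #8: 3 in total.

3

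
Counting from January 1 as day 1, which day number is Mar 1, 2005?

60

Days in months before Mar: 31 + 28 = 59.
Plus 1 day into Mar → day 60.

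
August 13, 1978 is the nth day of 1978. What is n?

225

Days in months before August: 31 + 28 + 31 + 30 + 31 + 30 + 31 = 212.
Plus 13 days into August → day 225.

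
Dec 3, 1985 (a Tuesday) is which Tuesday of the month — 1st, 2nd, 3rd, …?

1st

Day 3 falls in week ⌈3/7⌉ of the month.
Days 1–7 hold the 1st Tuesday, 8–14 the 2nd, 15–21 the 3rd, 22–28 the 4th, 29–31 the 5th.
3 is in the range for the 1st.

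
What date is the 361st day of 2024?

January has 31 days (361 − 31 = 330 remain).
February has 29 days (330 − 29 = 301 remain).
March has 31 days (301 − 31 = 270 remain).
April has 30 days (270 − 30 = 240 remain).
May has 31 days (240 − 31 = 209 remain).
June has 30 days (209 − 30 = 179 remain).
July has 31 days (179 − 31 = 148 remain).
August has 31 days (148 − 31 = 117 remain).
September has 30 days (117 − 30 = 87 remain).
October has 31 days (87 − 31 = 56 remain).
November has 30 days (56 − 30 = 26 remain).
26 into December → December 26.

2024-12-26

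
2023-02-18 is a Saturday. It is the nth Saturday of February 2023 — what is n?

3rd

Day 18 falls in week ⌈18/7⌉ of the month.
Days 1–7 hold the 1st Saturday, 8–14 the 2nd, 15–21 the 3rd, 22–28 the 4th, 29–31 the 5th.
18 is in the range for the 3rd.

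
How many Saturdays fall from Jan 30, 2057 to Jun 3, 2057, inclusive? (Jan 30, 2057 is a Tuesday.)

18

Jan 30, 2057 is a Tuesday; the first Saturday on or after it is Feb 3, 2057 (4 days later).
From Feb 3, 2057 to Jun 3, 2057: 25 + 31 + 30 + 31 + 3 = 120 days (rest of Feb, Mar, Apr, May, Jun).
120 ÷ 7 = 17 full weeks with remainder 1, so 17 more Saturdays after the first → 18.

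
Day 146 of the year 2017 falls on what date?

May 26, 2017

Jan has 31 days (146 − 31 = 115 remain).
Feb has 28 days (115 − 28 = 87 remain).
Mar has 31 days (87 − 31 = 56 remain).
Apr has 30 days (56 − 30 = 26 remain).
26 into May → May 26.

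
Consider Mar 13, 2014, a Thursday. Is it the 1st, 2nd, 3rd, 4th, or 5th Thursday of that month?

Day 13 falls in week ⌈13/7⌉ of the month.
Days 1–7 hold the 1st Thursday, 8–14 the 2nd, 15–21 the 3rd, 22–28 the 4th, 29–31 the 5th.
13 is in the range for the 2nd.

2nd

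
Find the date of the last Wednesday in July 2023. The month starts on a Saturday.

2023-07-26

July 2023 begins on a Saturday, so the first Wednesday is July 5 (4 days later).
July 2023 has 31 days. Adding weeks: 5, 12, 19, 26 — the last one ≤ 31 is the 26th.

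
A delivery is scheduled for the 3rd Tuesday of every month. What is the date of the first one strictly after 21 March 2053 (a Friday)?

March 2053 starts on a Saturday; its first Tuesday is the 4th, so the 3rd Tuesday is the 18th — 18 March 2053.
That is not after 21 March 2053, so look at April 2053.
April 2053 starts on a Tuesday; its first Tuesday is the 1st, so the 3rd Tuesday is the 15th — 15 April 2053.

15 April 2053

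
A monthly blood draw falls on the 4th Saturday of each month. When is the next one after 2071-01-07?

2071-01-24

January 2071 starts on a Thursday; its first Saturday is the 3rd, so the 4th Saturday is the 24th — 2071-01-24.
2071-01-24 is after 2071-01-07, so that is the next one.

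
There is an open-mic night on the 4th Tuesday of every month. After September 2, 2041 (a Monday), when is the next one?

September 24, 2041

September 2041 starts on a Sunday; its first Tuesday is the 3rd, so the 4th Tuesday is the 24th — September 24, 2041.
September 24, 2041 is after September 2, 2041, so that is the next one.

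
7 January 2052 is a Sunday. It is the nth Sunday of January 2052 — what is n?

Day 7 falls in week ⌈7/7⌉ of the month.
Days 1–7 hold the 1st Sunday, 8–14 the 2nd, 15–21 the 3rd, 22–28 the 4th, 29–31 the 5th.
7 is in the range for the 1st.

1st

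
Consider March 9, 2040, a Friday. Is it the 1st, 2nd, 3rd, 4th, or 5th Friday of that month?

Day 9 falls in week ⌈9/7⌉ of the month.
Days 1–7 hold the 1st Friday, 8–14 the 2nd, 15–21 the 3rd, 22–28 the 4th, 29–31 the 5th.
9 is in the range for the 2nd.

2nd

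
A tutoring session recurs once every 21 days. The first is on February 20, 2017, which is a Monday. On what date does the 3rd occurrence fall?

April 3, 2017

The 3rd occurrence is 2 intervals after the first: 2 × 21 = 42 days after February 20, 2017.
February has 28 days — 8 days to the end of February leaves 34.
March has 31 days (3 left).
3 days into April → April 3, 2017.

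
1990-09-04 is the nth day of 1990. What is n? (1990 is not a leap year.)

Days in months before September: 31 + 28 + 31 + 30 + 31 + 30 + 31 + 31 = 243.
Plus 4 days into September → day 247.

247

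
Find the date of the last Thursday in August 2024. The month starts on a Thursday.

2024-08-29

August 2024 begins on a Thursday, so the first Thursday is August 1.
August 2024 has 31 days. Adding weeks: 1, 8, 15, 22, 29 — the last one ≤ 31 is the 29th.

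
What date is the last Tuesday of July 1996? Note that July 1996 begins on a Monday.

1996-07-30

July 1996 begins on a Monday, so the first Tuesday is July 2 (1 day later).
July 1996 has 31 days. Adding weeks: 2, 9, 16, 23, 30 — the last one ≤ 31 is the 30th.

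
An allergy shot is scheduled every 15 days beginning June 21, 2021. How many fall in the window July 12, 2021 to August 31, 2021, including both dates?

Occurrences land 15·i days after June 21, 2021 for i = 0, 1, 2, …
July 12, 2021 is 21 days after the start; 21 ÷ 15 = 1 remainder 6; since the remainder is 6, round up to i = 2. First occurrence in the window: #3 on July 21, 2021 (2×15 = 30 days in).
August 31, 2021 is 71 days after the start; 71 ÷ 15 = 4 remainder 11. Last occurrence in the window: #5 on August 20, 2021.
Occurrences #3 through #5: 3 in total.

3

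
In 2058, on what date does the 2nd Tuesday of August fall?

August 13, 2058

August 2058 begins on a Thursday, so the first Tuesday is August 6 (5 days later).
The 2nd Tuesday is 1 weeks later: 6 + 7 = 13.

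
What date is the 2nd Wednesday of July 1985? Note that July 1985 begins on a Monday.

10 July 1985

July 1985 begins on a Monday, so the first Wednesday is July 3 (2 days later).
The 2nd Wednesday is 1 weeks later: 3 + 7 = 10.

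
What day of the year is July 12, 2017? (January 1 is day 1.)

Days in months before July: 31 + 28 + 31 + 30 + 31 + 30 = 181.
Plus 12 days into July → day 193.

193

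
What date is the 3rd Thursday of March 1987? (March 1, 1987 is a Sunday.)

1987-03-19

March 1987 begins on a Sunday, so the first Thursday is March 5 (4 days later).
The 3rd Thursday is 2 weeks later: 5 + 14 = 19.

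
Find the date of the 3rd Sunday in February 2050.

The first Sunday of February 2050 is February 6.
The 3rd Sunday is 2 weeks later: 6 + 14 = 20.

February 20, 2050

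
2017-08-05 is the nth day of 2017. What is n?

217

Days in months before August: 31 + 28 + 31 + 30 + 31 + 30 + 31 = 212.
Plus 5 days into August → day 217.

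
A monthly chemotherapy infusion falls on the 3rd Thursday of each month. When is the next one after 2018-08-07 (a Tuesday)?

August 2018 starts on a Wednesday; its first Thursday is the 2nd, so the 3rd Thursday is the 16th — 2018-08-16.
2018-08-16 is after 2018-08-07, so that is the next one.

2018-08-16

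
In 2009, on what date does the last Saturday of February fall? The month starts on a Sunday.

February 2009 begins on a Sunday, so the first Saturday is February 7 (6 days later).
February 2009 has 28 days. Adding weeks: 7, 14, 21, 28 — the last one ≤ 28 is the 28th.

February 28, 2009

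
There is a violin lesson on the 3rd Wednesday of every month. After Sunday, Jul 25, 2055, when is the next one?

Aug 18, 2055

Jul 2055 starts on a Thursday; its first Wednesday is the 7th, so the 3rd Wednesday is the 21st — Jul 21, 2055.
That is not after Jul 25, 2055, so look at Aug 2055.
Aug 2055 starts on a Sunday; its first Wednesday is the 4th, so the 3rd Wednesday is the 18th — Aug 18, 2055.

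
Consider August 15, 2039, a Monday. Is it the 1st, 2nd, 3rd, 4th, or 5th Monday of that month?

3rd

Day 15 falls in week ⌈15/7⌉ of the month.
Days 1–7 hold the 1st Monday, 8–14 the 2nd, 15–21 the 3rd, 22–28 the 4th, 29–31 the 5th.
15 is in the range for the 3rd.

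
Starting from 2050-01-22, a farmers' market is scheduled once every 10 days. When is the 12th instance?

The 12th occurrence is 11 intervals after the first: 11 × 10 = 110 days after 2050-01-22.
January has 31 days — 9 days to the end of January leaves 101.
February has 28 days (73 left).
March has 31 days (42 left).
April has 30 days (12 left).
12 days into May → 2050-05-12.

2050-05-12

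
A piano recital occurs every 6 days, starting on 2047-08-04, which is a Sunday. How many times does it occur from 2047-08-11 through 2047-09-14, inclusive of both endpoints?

5

Occurrences land 6·i days after 2047-08-04 for i = 0, 1, 2, …
2047-08-11 is 7 days after the start; 7 ÷ 6 = 1 remainder 1; since the remainder is 1, round up to i = 2. First occurrence in the window: #3 on 2047-08-16 (2×6 = 12 days in).
2047-09-14 is 41 days after the start; 41 ÷ 6 = 6 remainder 5. Last occurrence in the window: #7 on 2047-09-09.
Occurrences #3 through #7: 5 in total.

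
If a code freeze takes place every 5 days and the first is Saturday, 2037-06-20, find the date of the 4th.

2037-07-05

The 4th occurrence is 3 intervals after the first: 3 × 5 = 15 days after 2037-06-20.
June has 30 days — 10 days to the end of June leaves 5.
5 days into July → 2037-07-05.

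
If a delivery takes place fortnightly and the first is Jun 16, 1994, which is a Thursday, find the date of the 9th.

The 9th occurrence is 8 intervals after the first: 8 × 14 = 112 days after Jun 16, 1994.
Jun has 30 days — 14 days to the end of Jun leaves 98.
Jul has 31 days (67 left).
Aug has 31 days (36 left).
Sep has 30 days (6 left).
6 days into Oct → Oct 6, 1994.

Oct 6, 1994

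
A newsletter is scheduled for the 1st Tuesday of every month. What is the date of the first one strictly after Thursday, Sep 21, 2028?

Oct 3, 2028

Sep 2028 starts on a Friday, so its 1st Tuesday is Sep 5, 2028 (4 days in).
That is not after Sep 21, 2028, so look at Oct 2028.
Oct 2028 starts on a Sunday, so its 1st Tuesday is Oct 3, 2028 (2 days in).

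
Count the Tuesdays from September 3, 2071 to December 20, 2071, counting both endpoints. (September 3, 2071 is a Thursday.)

September 3, 2071 is a Thursday; the first Tuesday on or after it is September 8, 2071 (5 days later).
From September 8, 2071 to December 20, 2071: 22 + 31 + 30 + 20 = 103 days (rest of September, October, November, December).
103 ÷ 7 = 14 full weeks with remainder 5, so 14 more Tuesdays after the first → 15.

15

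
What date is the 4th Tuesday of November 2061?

November 2061 begins on a Tuesday, so the first Tuesday is November 1.
The 4th Tuesday is 3 weeks later: 1 + 21 = 22.

22 November 2061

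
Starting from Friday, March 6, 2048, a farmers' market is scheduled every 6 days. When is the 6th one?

April 5, 2048

The 6th occurrence is 5 intervals after the first: 5 × 6 = 30 days after March 6, 2048.
March has 31 days — 25 days to the end of March leaves 5.
5 days into April → April 5, 2048.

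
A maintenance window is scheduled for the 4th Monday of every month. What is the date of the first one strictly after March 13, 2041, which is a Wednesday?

March 2041 starts on a Friday; its first Monday is the 4th, so the 4th Monday is the 25th — March 25, 2041.
March 25, 2041 is after March 13, 2041, so that is the next one.

March 25, 2041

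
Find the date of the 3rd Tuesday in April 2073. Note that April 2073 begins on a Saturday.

2073-04-18

April 2073 begins on a Saturday, so the first Tuesday is April 4 (3 days later).
The 3rd Tuesday is 2 weeks later: 4 + 14 = 18.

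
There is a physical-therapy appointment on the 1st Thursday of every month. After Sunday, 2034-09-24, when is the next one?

2034-10-05

September 2034 starts on a Friday, so its 1st Thursday is 2034-09-07 (6 days in).
That is not after 2034-09-24, so look at October 2034.
October 2034 starts on a Sunday, so its 1st Thursday is 2034-10-05 (4 days in).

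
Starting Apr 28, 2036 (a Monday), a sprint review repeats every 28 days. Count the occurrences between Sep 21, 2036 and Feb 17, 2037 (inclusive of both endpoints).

5

Occurrences land 28·i days after Apr 28, 2036 for i = 0, 1, 2, …
Sep 21, 2036 is 146 days after the start; 146 ÷ 28 = 5 remainder 6; since the remainder is 6, round up to i = 6. First occurrence in the window: #7 on Oct 13, 2036 (6×28 = 168 days in).
Feb 17, 2037 is 295 days after the start; 295 ÷ 28 = 10 remainder 15. Last occurrence in the window: #11 on Feb 2, 2037.
Occurrences #7 through #11: 5 in total.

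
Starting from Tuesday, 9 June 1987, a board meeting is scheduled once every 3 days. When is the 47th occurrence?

The 47th occurrence is 46 intervals after the first: 46 × 3 = 138 days after 9 June 1987.
June has 30 days — 21 days to the end of June leaves 117.
July has 31 days (86 left).
August has 31 days (55 left).
September has 30 days (25 left).
25 days into October → 25 October 1987.

25 October 1987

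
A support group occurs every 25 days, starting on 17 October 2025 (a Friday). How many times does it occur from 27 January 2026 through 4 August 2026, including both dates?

Occurrences land 25·i days after 17 October 2025 for i = 0, 1, 2, …
27 January 2026 is 102 days after the start; 102 ÷ 25 = 4 remainder 2; since the remainder is 2, round up to i = 5. First occurrence in the window: #6 on 19 February 2026 (5×25 = 125 days in).
4 August 2026 is 291 days after the start; 291 ÷ 25 = 11 remainder 16. Last occurrence in the window: #12 on 19 July 2026.
Occurrences #6 through #12: 7 in total.

7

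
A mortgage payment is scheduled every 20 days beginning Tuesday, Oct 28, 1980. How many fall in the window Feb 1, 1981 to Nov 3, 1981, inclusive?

14

Occurrences land 20·i days after Oct 28, 1980 for i = 0, 1, 2, …
Feb 1, 1981 is 96 days after the start; 96 ÷ 20 = 4 remainder 16; since the remainder is 16, round up to i = 5. First occurrence in the window: #6 on Feb 5, 1981 (5×20 = 100 days in).
Nov 3, 1981 is 371 days after the start; 371 ÷ 20 = 18 remainder 11. Last occurrence in the window: #19 on Oct 23, 1981.
Occurrences #6 through #19: 14 in total.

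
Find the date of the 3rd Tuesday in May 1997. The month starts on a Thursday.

May 1997 begins on a Thursday, so the first Tuesday is May 6 (5 days later).
The 3rd Tuesday is 2 weeks later: 6 + 14 = 20.

May 20, 1997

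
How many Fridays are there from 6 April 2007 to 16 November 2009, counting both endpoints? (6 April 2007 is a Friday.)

6 April 2007 is a Friday; the first Friday on or after it is 6 April 2007.
From 6 April 2007 to 16 November 2009: 269 + 366 + 320 = 955 days (rest of 2007, 2008, to 16 November 2009 in 2009).
955 ÷ 7 = 136 full weeks with remainder 3, so 136 more Fridays after the first → 137.

137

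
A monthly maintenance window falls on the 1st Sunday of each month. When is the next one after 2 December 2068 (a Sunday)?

6 January 2069

December 2068 starts on a Saturday, so its 1st Sunday is 2 December 2068 (1 day in).
That is not after 2 December 2068, so look at January 2069.
January 2069 starts on a Tuesday, so its 1st Sunday is 6 January 2069 (5 days in).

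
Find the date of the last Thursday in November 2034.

November 2034 begins on a Wednesday, so the first Thursday is November 2 (1 day later).
November 2034 has 30 days. Adding weeks: 2, 9, 16, 23, 30 — the last one ≤ 30 is the 30th.

30 November 2034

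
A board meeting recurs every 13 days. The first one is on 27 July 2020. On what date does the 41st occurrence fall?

The 41st occurrence is 40 intervals after the first: 40 × 13 = 520 days after 27 July 2020.
July has 31 days — 4 days to the end of July leaves 516.
From end of July to end of 2020 is 153 days (363 left).
January has 31 days (332 left).
February has 28 days (304 left).
March has 31 days (273 left).
April has 30 days (243 left).
May has 31 days (212 left).
June has 30 days (182 left).
July has 31 days (151 left).
August has 31 days (120 left).
September has 30 days (90 left).
October has 31 days (59 left).
November has 30 days (29 left).
29 days into December → 29 December 2021.

29 December 2021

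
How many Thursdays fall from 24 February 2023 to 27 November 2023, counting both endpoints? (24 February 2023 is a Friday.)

24 February 2023 is a Friday; the first Thursday on or after it is 2 March 2023 (6 days later).
From 2 March 2023 to 27 November 2023: 29 + 30 + 31 + 30 + 31 + 31 + 30 + 31 + 27 = 270 days (rest of March, April, May, June, July, August, September, October, November).
270 ÷ 7 = 38 full weeks with remainder 4, so 38 more Thursdays after the first → 39.

39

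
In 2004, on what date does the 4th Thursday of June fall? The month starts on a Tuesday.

June 2004 begins on a Tuesday, so the first Thursday is June 3 (2 days later).
The 4th Thursday is 3 weeks later: 3 + 21 = 24.

June 24, 2004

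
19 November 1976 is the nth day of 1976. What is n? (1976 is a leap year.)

Days in months before November: 31 + 29 + 31 + 30 + 31 + 30 + 31 + 31 + 30 + 31 = 305.
Plus 19 days into November → day 324.

324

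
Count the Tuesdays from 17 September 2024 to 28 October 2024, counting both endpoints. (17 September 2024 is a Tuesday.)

17 September 2024 is a Tuesday; the first Tuesday on or after it is 17 September 2024.
From 17 September 2024 to 28 October 2024: 13 + 28 = 41 days (rest of September, October).
41 ÷ 7 = 5 full weeks with remainder 6, so 5 more Tuesdays after the first → 6.

6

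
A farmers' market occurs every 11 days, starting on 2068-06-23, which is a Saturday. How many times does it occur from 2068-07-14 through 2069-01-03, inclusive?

Occurrences land 11·i days after 2068-06-23 for i = 0, 1, 2, …
2068-07-14 is 21 days after the start; 21 ÷ 11 = 1 remainder 10; since the remainder is 10, round up to i = 2. First occurrence in the window: #3 on 2068-07-15 (2×11 = 22 days in).
2069-01-03 is 194 days after the start; 194 ÷ 11 = 17 remainder 7. Last occurrence in the window: #18 on 2068-12-27.
Occurrences #3 through #18: 16 in total.

16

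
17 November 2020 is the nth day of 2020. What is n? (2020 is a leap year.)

Days in months before November: 31 + 29 + 31 + 30 + 31 + 30 + 31 + 31 + 30 + 31 = 305.
Plus 17 days into November → day 322.

322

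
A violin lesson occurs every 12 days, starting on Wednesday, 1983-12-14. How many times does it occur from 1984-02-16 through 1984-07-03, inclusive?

11

Occurrences land 12·i days after 1983-12-14 for i = 0, 1, 2, …
1984-02-16 is 64 days after the start; 64 ÷ 12 = 5 remainder 4; since the remainder is 4, round up to i = 6. First occurrence in the window: #7 on 1984-02-24 (6×12 = 72 days in).
1984-07-03 is 202 days after the start; 202 ÷ 12 = 16 remainder 10. Last occurrence in the window: #17 on 1984-06-23.
Occurrences #7 through #17: 11 in total.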